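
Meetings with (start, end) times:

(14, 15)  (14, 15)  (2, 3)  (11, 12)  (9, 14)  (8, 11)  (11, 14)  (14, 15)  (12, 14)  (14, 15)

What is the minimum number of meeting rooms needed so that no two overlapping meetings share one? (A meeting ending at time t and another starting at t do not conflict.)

4

starts: [2, 8, 9, 11, 11, 12, 14, 14, 14, 14]
ends:   [3, 11, 12, 14, 14, 14, 15, 15, 15, 15]
s2→1 e3→0 s8→1 s9→2 e11→1 s11→2 s11→3 e12→2 s12→3 e14→2 e14→1 e14→0 s14→1 s14→2 s14→3 s14→4  — peak 4.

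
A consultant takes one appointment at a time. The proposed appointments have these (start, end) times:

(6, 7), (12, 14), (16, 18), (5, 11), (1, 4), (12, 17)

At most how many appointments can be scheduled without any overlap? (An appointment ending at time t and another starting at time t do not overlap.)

Greedy by earliest finish: after sorting by end time, pick each interval compatible with the last pick.
Sorted by end: (1,4)  (6,7)  (5,11)  (12,14)  (12,17)  (16,18)
take (1,4); take (6,7); skip (5,11); take (12,14); skip (12,17); take (16,18).
Selected 4 appointments.

4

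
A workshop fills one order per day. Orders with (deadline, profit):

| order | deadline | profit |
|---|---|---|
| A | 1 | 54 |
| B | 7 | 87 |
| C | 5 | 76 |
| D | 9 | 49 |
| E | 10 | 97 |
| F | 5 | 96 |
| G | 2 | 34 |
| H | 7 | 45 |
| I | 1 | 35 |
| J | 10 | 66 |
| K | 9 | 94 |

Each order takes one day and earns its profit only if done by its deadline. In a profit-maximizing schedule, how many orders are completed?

By profit: E(d10,97), F(d5,96), K(d9,94), B(d7,87), C(d5,76), J(d10,66), A(d1,54), D(d9,49), H(d7,45), I(d1,35), G(d2,34)
E→slot 10; F→slot 5; K→slot 9; B→slot 7; C→slot 4; J→slot 8; A→slot 1; D→slot 6; H→slot 3; I skipped; G→slot 2.
10 of 11 scheduled.

10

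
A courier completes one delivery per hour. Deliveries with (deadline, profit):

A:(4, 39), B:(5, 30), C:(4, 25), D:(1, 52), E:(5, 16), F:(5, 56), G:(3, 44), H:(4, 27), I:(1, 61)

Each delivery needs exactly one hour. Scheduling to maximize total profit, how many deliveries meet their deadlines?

Sort by profit descending; place each in the latest free slot ≤ its deadline.
By profit: I(d1,61), F(d5,56), D(d1,52), G(d3,44), A(d4,39), B(d5,30), H(d4,27), C(d4,25), E(d5,16)
I→slot 1; F→slot 5; D skipped; G→slot 3; A→slot 4; B→slot 2; H skipped; C skipped; E skipped.
5 of 9 scheduled.

5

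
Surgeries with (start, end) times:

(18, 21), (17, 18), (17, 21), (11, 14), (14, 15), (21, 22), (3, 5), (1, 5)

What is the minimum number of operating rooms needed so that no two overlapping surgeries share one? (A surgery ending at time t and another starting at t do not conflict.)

2

The answer is the maximum number of intervals overlapping at any instant.
starts: [1, 3, 11, 14, 17, 17, 18, 21]
ends:   [5, 5, 14, 15, 18, 21, 21, 22]
s1→1 s3→2  — peak 2.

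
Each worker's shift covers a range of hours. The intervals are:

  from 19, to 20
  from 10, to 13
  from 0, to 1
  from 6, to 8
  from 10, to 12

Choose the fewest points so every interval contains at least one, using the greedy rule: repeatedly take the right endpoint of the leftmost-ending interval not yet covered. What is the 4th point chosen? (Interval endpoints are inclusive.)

Sorted: [0,1] [6,8] [10,12] [10,13] [19,20]
{[0,1]} hit by 1; {[6,8]} hit by 8; {[10,12],[10,13]} hit by 12; {[19,20]} hit by 20.
Points: 1, 8, 12, 20 (4 total).

20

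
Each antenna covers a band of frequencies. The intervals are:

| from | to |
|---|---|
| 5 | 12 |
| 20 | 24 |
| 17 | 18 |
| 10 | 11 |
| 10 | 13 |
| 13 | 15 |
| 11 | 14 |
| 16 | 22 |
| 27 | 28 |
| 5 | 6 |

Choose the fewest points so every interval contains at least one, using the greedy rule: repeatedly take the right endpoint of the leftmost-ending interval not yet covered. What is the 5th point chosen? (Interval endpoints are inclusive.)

24

Sort by right endpoint; whenever an interval is uncovered, place a point at its right end.
By right end: [5,6]  [10,11]  [5,12]  [10,13]  [11,14]  [13,15]  [17,18]  [16,22]  [20,24]  [27,28]
[5,6] uncovered → point at 6; [10,11] uncovered → point at 11; [13,15] uncovered → point at 15; [17,18] uncovered → point at 18; [20,24] uncovered → point at 24; [27,28] uncovered → point at 28.
Points: 6, 11, 15, 18, 24, 28 (6 total).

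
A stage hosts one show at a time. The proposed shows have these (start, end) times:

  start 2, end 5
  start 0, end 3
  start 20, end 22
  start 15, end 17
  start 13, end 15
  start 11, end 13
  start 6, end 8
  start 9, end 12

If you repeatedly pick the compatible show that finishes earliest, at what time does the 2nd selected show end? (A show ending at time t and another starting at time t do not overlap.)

8

Sort by end time and greedily take each interval whose start is ≥ the last chosen end.
Sorted by end: (0,3)  (2,5)  (6,8)  (9,12)  (11,13)  (13,15)  (15,17)  (20,22)
take (0,3); skip (2,5); take (6,8); take (9,12); take (13,15); take (15,17); take (20,22).
Selected: (0,3) (6,8) (9,12) (13,15) (15,17) (20,22)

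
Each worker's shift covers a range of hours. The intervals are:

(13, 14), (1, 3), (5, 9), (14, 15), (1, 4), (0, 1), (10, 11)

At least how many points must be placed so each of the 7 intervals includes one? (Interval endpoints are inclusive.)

4

Process intervals by earliest right end; each time one isn't hit yet, stab at its right endpoint.
By right end: [0,1]  [1,3]  [1,4]  [5,9]  [10,11]  [13,14]  [14,15]
[0,1] uncovered → point at 1; [5,9] uncovered → point at 9; [10,11] uncovered → point at 11; [13,14] uncovered → point at 14.
Points: 1, 9, 11, 14 (4 total).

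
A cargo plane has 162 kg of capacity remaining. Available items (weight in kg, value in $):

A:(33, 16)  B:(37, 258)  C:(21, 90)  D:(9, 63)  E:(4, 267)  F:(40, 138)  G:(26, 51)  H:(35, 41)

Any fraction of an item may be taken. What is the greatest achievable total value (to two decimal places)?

896.29

Greedy by value/weight ratio, highest first.
Ratios (sorted): E 66.75, D 7.00, B 6.97, C 4.29, F 3.45, G 1.96, H 1.17, A 0.48
take E (4 @ 267); take D (9 @ 63); take B (37 @ 258); take C (21 @ 90); take F (40 @ 138); take G (26 @ 51); take 25/35 of H → 29.29. Capacity used 162/162.
Total value = 896.29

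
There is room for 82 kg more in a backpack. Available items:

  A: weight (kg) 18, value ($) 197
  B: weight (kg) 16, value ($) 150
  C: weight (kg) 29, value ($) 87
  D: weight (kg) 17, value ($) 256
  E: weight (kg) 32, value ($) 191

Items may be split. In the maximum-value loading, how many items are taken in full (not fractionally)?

Greedy by value/weight ratio, highest first.
Order: D (256/17=15.06) > A (197/18=10.94) > B (150/16=9.38) > E (191/32=5.97) > C (87/29=3.00)
Fill: take D (17 @ 256) → take A (18 @ 197) → take B (16 @ 150) → take 31/32 of E → 185.03; 82/82 used.
3 item(s) taken whole; one partial (take 31/32 of E).

3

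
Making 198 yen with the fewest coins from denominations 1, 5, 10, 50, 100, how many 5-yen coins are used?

1

Use the largest denomination that fits, subtract, and repeat.
198 − 1×100→98 − 1×50→48 − 4×10→8 − 1×5→3 − 3×1→0
Count of 5: 1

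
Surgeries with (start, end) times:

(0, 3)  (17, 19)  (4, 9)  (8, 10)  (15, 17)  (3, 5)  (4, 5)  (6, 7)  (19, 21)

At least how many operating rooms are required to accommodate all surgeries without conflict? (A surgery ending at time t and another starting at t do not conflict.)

The answer is the maximum number of intervals overlapping at any instant.
starts: [0, 3, 4, 4, 6, 8, 15, 17, 19]
ends:   [3, 5, 5, 7, 9, 10, 17, 19, 21]
s0→1 e3→0 s3→1 s4→2 s4→3  — peak 3.

3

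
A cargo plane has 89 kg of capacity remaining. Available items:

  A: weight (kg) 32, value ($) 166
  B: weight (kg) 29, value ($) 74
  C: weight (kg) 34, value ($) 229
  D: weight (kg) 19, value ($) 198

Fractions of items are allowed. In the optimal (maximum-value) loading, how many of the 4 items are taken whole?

3

Sort by value per unit weight and fill in that order.
Order: D (198/19=10.42) > C (229/34=6.74) > A (166/32=5.19) > B (74/29=2.55)
Fill: take D (19 @ 198) → take C (34 @ 229) → take A (32 @ 166) → take 4/29 of B → 10.21; 89/89 used.
3 item(s) taken whole; one partial (take 4/29 of B).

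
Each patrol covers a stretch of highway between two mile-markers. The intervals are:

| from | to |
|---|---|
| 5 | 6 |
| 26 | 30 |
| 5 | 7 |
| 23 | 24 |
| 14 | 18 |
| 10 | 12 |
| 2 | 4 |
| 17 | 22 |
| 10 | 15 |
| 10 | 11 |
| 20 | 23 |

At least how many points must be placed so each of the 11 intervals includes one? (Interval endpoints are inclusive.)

6

Process intervals by earliest right end; each time one isn't hit yet, stab at its right endpoint.
Sorted: [2,4] [5,6] [5,7] [10,11] [10,12] [10,15] [14,18] [17,22] [20,23] [23,24] [26,30]
{[2,4]} hit by 4; {[5,6],[5,7]} hit by 6; {[10,11],[10,12],[10,15]} hit by 11; {[14,18],[17,22]} hit by 18; {[20,23],[23,24]} hit by 23; {[26,30]} hit by 30.
Points: 4, 6, 11, 18, 23, 30 (6 total).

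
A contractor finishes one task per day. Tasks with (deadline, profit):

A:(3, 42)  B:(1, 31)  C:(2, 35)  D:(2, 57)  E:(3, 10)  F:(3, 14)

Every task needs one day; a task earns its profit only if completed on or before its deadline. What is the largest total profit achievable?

134

Take jobs in profit order; each goes to the latest open slot no later than its deadline.
Profit order: D=57 A=42 C=35 B=31 F=14 E=10
Assign: D→slot 2, A→slot 3, C→slot 1, B skipped, F skipped, E skipped.
Slots: [1:C] [2:D] [3:A]
Profit = 35 + 57 + 42 = 134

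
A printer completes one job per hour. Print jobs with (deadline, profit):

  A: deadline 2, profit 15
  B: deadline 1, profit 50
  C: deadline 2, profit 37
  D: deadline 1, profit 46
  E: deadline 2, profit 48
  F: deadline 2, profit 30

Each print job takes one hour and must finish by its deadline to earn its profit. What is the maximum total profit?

98

By profit: B(d1,50), E(d2,48), D(d1,46), C(d2,37), F(d2,30), A(d2,15)
B→slot 1; E→slot 2; D skipped; C skipped; F skipped; A skipped.
Profit = 50 + 48 = 98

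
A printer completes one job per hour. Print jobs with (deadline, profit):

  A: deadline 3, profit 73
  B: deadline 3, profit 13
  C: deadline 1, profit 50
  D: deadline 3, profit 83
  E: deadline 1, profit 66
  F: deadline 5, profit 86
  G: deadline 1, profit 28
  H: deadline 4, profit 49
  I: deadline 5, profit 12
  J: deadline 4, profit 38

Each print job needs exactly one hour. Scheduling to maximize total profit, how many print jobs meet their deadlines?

5

By profit: F(d5,86), D(d3,83), A(d3,73), E(d1,66), C(d1,50), H(d4,49), J(d4,38), G(d1,28), B(d3,13), I(d5,12)
F→slot 5; D→slot 3; A→slot 2; E→slot 1; C skipped; H→slot 4; J skipped; G skipped; B skipped; I skipped.
5 of 10 scheduled.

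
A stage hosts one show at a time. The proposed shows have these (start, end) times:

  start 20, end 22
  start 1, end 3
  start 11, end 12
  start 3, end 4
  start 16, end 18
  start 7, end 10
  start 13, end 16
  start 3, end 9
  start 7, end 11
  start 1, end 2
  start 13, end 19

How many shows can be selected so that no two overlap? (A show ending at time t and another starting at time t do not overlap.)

Greedy by earliest finish: after sorting by end time, pick each interval compatible with the last pick.
Sorted by end: (1,2)  (1,3)  (3,4)  (3,9)  (7,10)  (7,11)  (11,12)  (13,16)  (16,18)  (13,19)  (20,22)
take (1,2); skip (1,3); take (3,4); skip (3,9); take (7,10); skip (7,11); take (11,12); take (13,16); take (16,18); take (20,22).
Selected 7 shows.

7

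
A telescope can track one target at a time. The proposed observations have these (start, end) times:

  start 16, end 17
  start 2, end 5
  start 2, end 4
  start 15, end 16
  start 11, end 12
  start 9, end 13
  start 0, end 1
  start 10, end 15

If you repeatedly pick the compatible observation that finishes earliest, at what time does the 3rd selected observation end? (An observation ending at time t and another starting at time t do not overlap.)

Order by finish time; keep every interval that doesn't clash with the previous kept one.
Sorted by end: (0,1)  (2,4)  (2,5)  (11,12)  (9,13)  (10,15)  (15,16)  (16,17)
take (0,1); take (2,4); take (11,12); skip (9,13); take (15,16); take (16,17).
Selected: (0,1) (2,4) (11,12) (15,16) (16,17)

12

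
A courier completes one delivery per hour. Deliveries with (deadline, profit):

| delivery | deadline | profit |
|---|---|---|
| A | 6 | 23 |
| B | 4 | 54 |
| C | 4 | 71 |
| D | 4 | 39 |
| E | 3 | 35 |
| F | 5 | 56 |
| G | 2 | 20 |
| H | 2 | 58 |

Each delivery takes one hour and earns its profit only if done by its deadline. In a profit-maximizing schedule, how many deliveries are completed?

Sort by profit descending; place each in the latest free slot ≤ its deadline.
By profit: C(d4,71), H(d2,58), F(d5,56), B(d4,54), D(d4,39), E(d3,35), A(d6,23), G(d2,20)
C→slot 4; H→slot 2; F→slot 5; B→slot 3; D→slot 1; E skipped; A→slot 6; G skipped.
6 of 8 scheduled.

6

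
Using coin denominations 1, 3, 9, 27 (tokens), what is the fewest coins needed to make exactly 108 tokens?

Use the largest denomination that fits, subtract, and repeat.
108 = 4×27
Total coins = 4 = 4

4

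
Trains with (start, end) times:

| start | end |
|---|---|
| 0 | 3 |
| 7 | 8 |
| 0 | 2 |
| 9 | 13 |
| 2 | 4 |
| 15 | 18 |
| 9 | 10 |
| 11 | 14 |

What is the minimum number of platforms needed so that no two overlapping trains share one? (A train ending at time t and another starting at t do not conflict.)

Count concurrent intervals with a sweep; the peak is the room count.
Events (time:±→running): 0:+→1 0:+→2 … peak 2.

2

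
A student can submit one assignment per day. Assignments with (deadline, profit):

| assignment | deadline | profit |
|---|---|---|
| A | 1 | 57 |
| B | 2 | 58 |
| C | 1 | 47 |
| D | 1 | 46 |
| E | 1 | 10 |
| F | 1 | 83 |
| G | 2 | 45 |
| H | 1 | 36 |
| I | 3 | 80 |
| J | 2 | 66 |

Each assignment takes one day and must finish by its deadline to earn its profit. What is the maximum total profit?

Sort by profit descending; place each in the latest free slot ≤ its deadline.
Profit order: F=83 I=80 J=66 B=58 A=57 C=47 D=46 G=45 H=36 E=10
Assign: F→slot 1, I→slot 3, J→slot 2, B skipped, A skipped, C skipped, D skipped, G skipped, H skipped, E skipped.
Slots: [1:F] [2:J] [3:I]
Profit = 83 + 66 + 80 = 229

229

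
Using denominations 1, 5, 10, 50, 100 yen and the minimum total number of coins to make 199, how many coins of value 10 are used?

4

199 − 1×100→99 − 1×50→49 − 4×10→9 − 1×5→4 − 4×1→0
Count of 10: 4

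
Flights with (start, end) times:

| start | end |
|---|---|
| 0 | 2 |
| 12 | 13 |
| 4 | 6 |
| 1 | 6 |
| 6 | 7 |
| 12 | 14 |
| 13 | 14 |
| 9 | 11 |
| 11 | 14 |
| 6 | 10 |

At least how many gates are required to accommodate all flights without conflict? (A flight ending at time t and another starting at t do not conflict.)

Events (time:±→running): 0:+→1 1:+→2 2:-→1 4:+→2 6:-→1 6:-→0 6:+→1 6:+→2 7:-→1 9:+→2 10:-→1 11:-→0 11:+→1 12:+→2 12:+→3 … peak 3.

3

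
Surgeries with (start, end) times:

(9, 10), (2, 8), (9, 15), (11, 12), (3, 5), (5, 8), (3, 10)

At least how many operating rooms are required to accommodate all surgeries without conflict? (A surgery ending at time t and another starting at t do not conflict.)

3

Count concurrent intervals with a sweep; the peak is the room count.
Events (time:±→running): 2:+→1 3:+→2 3:+→3 … peak 3.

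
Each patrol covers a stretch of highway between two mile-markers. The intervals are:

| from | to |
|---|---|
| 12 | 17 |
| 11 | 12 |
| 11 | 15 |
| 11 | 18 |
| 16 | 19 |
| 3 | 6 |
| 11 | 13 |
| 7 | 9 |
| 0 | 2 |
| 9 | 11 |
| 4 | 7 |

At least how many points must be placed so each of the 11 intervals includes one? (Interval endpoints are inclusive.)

By right end: [0,2]  [3,6]  [4,7]  [7,9]  [9,11]  [11,12]  [11,13]  [11,15]  [12,17]  [11,18]  [16,19]
[0,2] uncovered → point at 2; [3,6] uncovered → point at 6; [7,9] uncovered → point at 9; [11,12] uncovered → point at 12; [16,19] uncovered → point at 19.
Points: 2, 6, 9, 12, 19 (5 total).

5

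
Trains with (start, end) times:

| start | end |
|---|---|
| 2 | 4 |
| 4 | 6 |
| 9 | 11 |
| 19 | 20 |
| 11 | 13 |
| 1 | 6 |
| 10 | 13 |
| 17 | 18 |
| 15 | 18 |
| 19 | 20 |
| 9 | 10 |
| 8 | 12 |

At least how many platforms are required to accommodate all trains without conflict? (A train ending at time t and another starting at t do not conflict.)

starts: [1, 2, 4, 8, 9, 9, 10, 11, 15, 17, 19, 19]
ends:   [4, 6, 6, 10, 11, 12, 13, 13, 18, 18, 20, 20]
s1→1 s2→2 e4→1 s4→2 e6→1 e6→0 s8→1 s9→2 s9→3  — peak 3.

3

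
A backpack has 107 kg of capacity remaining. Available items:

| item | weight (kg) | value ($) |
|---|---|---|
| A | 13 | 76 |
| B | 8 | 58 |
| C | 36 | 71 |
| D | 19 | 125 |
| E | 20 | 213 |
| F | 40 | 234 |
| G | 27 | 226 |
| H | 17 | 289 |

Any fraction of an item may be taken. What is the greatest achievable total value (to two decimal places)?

Sort by value per unit weight and fill in that order.
Ratios (sorted): H 17.00, E 10.65, G 8.37, B 7.25, D 6.58, F 5.85, A 5.85, C 1.97
take H (17 @ 289); take E (20 @ 213); take G (27 @ 226); take B (8 @ 58); take D (19 @ 125); take 16/40 of F → 93.60. Capacity used 107/107.
Total value = 1004.60

1004.60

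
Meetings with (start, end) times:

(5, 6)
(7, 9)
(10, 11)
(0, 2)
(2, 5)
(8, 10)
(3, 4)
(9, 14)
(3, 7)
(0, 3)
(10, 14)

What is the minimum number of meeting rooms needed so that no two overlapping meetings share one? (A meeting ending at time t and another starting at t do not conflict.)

starts: [0, 0, 2, 3, 3, 5, 7, 8, 9, 10, 10]
ends:   [2, 3, 4, 5, 6, 7, 9, 10, 11, 14, 14]
s0→1 s0→2 e2→1 s2→2 e3→1 s3→2 s3→3  — peak 3.

3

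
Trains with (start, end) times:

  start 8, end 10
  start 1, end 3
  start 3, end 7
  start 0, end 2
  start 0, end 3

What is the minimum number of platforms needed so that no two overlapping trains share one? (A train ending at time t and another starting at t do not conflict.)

Events (time:±→running): 0:+→1 0:+→2 1:+→3 … peak 3.

3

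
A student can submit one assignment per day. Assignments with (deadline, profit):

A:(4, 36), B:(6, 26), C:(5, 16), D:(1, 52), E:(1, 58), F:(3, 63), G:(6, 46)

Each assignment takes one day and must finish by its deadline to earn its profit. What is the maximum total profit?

245

Take jobs in profit order; each goes to the latest open slot no later than its deadline.
Profit order: F=63 E=58 D=52 G=46 A=36 B=26 C=16
Assign: F→slot 3, E→slot 1, D skipped, G→slot 6, A→slot 4, B→slot 5, C→slot 2.
Slots: [1:E] [2:C] [3:F] [4:A] [5:B] [6:G]
Profit = 58 + 16 + 63 + 36 + 26 + 46 = 245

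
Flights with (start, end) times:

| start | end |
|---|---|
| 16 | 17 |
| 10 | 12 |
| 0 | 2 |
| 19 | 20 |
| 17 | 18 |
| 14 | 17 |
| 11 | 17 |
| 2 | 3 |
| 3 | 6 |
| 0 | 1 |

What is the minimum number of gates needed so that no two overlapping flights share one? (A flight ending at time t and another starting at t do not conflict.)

3

Count concurrent intervals with a sweep; the peak is the room count.
Events (time:±→running): 0:+→1 0:+→2 1:-→1 2:-→0 2:+→1 3:-→0 3:+→1 6:-→0 10:+→1 11:+→2 12:-→1 14:+→2 16:+→3 … peak 3.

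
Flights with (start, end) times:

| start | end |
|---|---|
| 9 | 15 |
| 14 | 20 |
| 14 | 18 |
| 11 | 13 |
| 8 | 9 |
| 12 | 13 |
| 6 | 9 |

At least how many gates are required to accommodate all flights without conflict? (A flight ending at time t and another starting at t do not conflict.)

starts: [6, 8, 9, 11, 12, 14, 14]
ends:   [9, 9, 13, 13, 15, 18, 20]
s6→1 s8→2 e9→1 e9→0 s9→1 s11→2 s12→3  — peak 3.

3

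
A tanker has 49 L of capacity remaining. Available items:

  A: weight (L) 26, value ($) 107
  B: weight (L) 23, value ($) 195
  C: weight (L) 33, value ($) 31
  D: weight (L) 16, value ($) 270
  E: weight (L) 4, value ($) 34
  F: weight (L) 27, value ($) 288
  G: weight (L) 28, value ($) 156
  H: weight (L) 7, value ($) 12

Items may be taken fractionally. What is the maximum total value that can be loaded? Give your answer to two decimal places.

Ratios (sorted): D 16.88, F 10.67, E 8.50, B 8.48, G 5.57, A 4.12, H 1.71, C 0.94
take D (16 @ 270); take F (27 @ 288); take E (4 @ 34); take 2/23 of B → 16.96. Capacity used 49/49.
Total value = 608.96

608.96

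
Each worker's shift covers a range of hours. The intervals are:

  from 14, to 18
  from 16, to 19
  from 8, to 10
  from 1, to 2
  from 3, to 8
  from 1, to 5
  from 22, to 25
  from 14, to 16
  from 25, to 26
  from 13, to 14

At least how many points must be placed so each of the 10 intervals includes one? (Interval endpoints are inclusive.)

Process intervals by earliest right end; each time one isn't hit yet, stab at its right endpoint.
Sorted: [1,2] [1,5] [3,8] [8,10] [13,14] [14,16] [14,18] [16,19] [22,25] [25,26]
{[1,2],[1,5]} hit by 2; {[3,8],[8,10]} hit by 8; {[13,14],[14,16],[14,18]} hit by 14; {[16,19]} hit by 19; {[22,25],[25,26]} hit by 25.
Points: 2, 8, 14, 19, 25 (5 total).

5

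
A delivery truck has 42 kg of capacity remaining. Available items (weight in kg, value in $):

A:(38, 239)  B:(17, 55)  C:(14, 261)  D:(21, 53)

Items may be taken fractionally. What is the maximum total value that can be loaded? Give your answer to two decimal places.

Sort by value per unit weight and fill in that order.
Order: C (261/14=18.64) > A (239/38=6.29) > B (55/17=3.24) > D (53/21=2.52)
Fill: take C (14 @ 261) → take 28/38 of A → 176.11; 42/42 used.
Total value = 437.11

437.11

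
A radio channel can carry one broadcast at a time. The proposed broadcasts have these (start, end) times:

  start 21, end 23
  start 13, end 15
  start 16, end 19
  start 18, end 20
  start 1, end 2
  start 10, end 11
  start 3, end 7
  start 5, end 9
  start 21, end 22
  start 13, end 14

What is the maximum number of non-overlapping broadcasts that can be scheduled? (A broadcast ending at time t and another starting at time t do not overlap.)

By end time: (1,2), (3,7), (5,9), (10,11), (13,14), (13,15), (16,19), (18,20), (21,22), (21,23).
Pick (1,2); next start ≥ 2 → (3,7); next start ≥ 7 → (10,11); next start ≥ 11 → (13,14); next start ≥ 14 → (16,19); next start ≥ 19 → (21,22).
Selected 6 broadcasts.

6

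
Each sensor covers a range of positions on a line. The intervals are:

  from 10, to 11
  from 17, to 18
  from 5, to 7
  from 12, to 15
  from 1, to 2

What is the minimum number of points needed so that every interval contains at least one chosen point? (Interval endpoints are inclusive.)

5

Process intervals by earliest right end; each time one isn't hit yet, stab at its right endpoint.
Sorted: [1,2] [5,7] [10,11] [12,15] [17,18]
{[1,2]} hit by 2; {[5,7]} hit by 7; {[10,11]} hit by 11; {[12,15]} hit by 15; {[17,18]} hit by 18.
Points: 2, 7, 11, 15, 18 (5 total).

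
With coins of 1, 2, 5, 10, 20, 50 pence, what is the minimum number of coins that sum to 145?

5

145 = 2×50 + 2×20 + 1×5
Total coins = 2 + 2 + 1 = 5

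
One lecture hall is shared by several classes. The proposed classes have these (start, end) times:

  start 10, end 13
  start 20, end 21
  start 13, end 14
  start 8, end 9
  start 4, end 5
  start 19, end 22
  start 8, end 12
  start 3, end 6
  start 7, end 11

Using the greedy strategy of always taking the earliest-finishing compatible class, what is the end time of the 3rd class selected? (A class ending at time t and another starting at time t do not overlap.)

Greedy by earliest finish: after sorting by end time, pick each interval compatible with the last pick.
Sorted by end: (4,5)  (3,6)  (8,9)  (7,11)  (8,12)  (10,13)  (13,14)  (20,21)  (19,22)
take (4,5); take (8,9); skip (7,11); take (10,13); take (13,14); take (20,21); skip (19,22).
Selected: (4,5) (8,9) (10,13) (13,14) (20,21)

13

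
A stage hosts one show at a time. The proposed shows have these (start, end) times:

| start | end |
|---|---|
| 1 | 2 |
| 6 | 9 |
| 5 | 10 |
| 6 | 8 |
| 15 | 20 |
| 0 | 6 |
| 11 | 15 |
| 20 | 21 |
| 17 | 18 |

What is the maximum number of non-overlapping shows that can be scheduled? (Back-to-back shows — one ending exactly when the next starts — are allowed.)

5

Greedy by earliest finish: after sorting by end time, pick each interval compatible with the last pick.
By end time: (1,2), (0,6), (6,8), (6,9), (5,10), (11,15), (17,18), (15,20), (20,21).
Pick (1,2); next start ≥ 2 → (6,8); next start ≥ 8 → (11,15); next start ≥ 15 → (17,18); next start ≥ 18 → (20,21).
Selected 5 shows.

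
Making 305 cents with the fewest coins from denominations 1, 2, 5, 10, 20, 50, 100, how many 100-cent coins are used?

305 − 3×100→5 − 1×5→0
Count of 100: 3

3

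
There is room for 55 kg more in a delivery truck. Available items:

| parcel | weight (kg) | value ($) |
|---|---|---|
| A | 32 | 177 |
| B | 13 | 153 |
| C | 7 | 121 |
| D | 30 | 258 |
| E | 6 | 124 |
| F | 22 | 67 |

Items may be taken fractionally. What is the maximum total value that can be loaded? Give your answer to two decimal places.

Greedy by value/weight ratio, highest first.
Order: E (124/6=20.67) > C (121/7=17.29) > B (153/13=11.77) > D (258/30=8.60) > A (177/32=5.53) > F (67/22=3.05)
Fill: take E (6 @ 124) → take C (7 @ 121) → take B (13 @ 153) → take 29/30 of D → 249.40; 55/55 used.
Total value = 647.40

647.40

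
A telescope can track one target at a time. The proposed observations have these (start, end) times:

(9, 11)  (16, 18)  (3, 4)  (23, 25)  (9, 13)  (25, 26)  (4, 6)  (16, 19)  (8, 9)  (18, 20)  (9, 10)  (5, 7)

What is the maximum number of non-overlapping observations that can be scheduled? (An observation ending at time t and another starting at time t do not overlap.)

8

Order by finish time; keep every interval that doesn't clash with the previous kept one.
By end time: (3,4), (4,6), (5,7), (8,9), (9,10), (9,11), (9,13), (16,18), (16,19), (18,20), (23,25), (25,26).
Pick (3,4); next start ≥ 4 → (4,6); next start ≥ 6 → (8,9); next start ≥ 9 → (9,10); next start ≥ 10 → (16,18); next start ≥ 18 → (18,20); next start ≥ 20 → (23,25); next start ≥ 25 → (25,26).
Selected 8 observations.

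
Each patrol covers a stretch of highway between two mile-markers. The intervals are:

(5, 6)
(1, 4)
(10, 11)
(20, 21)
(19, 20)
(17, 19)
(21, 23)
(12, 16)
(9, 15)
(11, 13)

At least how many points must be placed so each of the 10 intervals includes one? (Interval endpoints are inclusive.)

6

Process intervals by earliest right end; each time one isn't hit yet, stab at its right endpoint.
By right end: [1,4]  [5,6]  [10,11]  [11,13]  [9,15]  [12,16]  [17,19]  [19,20]  [20,21]  [21,23]
[1,4] uncovered → point at 4; [5,6] uncovered → point at 6; [10,11] uncovered → point at 11; [12,16] uncovered → point at 16; [17,19] uncovered → point at 19; [20,21] uncovered → point at 21.
Points: 4, 6, 11, 16, 19, 21 (6 total).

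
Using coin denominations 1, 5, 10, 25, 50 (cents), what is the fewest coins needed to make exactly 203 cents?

Greedy: take as many of the largest coin as possible, then repeat with the remainder.
203 − 4×50→3 − 3×1→0
Total coins = 4 + 3 = 7

7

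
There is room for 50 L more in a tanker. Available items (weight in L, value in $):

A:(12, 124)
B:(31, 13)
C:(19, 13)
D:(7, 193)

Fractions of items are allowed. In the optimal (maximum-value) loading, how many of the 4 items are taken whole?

Order: D (193/7=27.57) > A (124/12=10.33) > C (13/19=0.68) > B (13/31=0.42)
Fill: take D (7 @ 193) → take A (12 @ 124) → take C (19 @ 13) → take 12/31 of B → 5.03; 50/50 used.
3 item(s) taken whole; one partial (take 12/31 of B).

3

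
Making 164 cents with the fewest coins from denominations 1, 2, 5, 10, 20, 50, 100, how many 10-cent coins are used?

1

Greedy: take as many of the largest coin as possible, then repeat with the remainder.
164 = 1×100 + 1×50 + 1×10 + 2×2
Count of 10: 1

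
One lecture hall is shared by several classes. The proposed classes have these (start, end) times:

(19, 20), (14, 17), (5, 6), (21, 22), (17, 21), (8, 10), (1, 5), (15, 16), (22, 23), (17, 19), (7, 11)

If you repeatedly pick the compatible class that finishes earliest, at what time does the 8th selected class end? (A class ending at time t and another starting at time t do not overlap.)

23

Sort by end time and greedily take each interval whose start is ≥ the last chosen end.
Sorted by end: (1,5)  (5,6)  (8,10)  (7,11)  (15,16)  (14,17)  (17,19)  (19,20)  (17,21)  (21,22)  (22,23)
take (1,5); take (5,6); take (8,10); take (15,16); skip (14,17); take (17,19); take (19,20); take (21,22); take (22,23).
Selected: (1,5) (5,6) (8,10) (15,16) (17,19) (19,20) (21,22) (22,23)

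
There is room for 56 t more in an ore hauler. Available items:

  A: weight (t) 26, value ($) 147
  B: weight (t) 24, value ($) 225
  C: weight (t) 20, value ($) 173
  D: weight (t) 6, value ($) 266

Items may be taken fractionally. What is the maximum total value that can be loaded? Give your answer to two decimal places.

Sort by value per unit weight and fill in that order.
Ratios (sorted): D 44.33, B 9.38, C 8.65, A 5.65
take D (6 @ 266); take B (24 @ 225); take C (20 @ 173); take 6/26 of A → 33.92. Capacity used 56/56.
Total value = 697.92

697.92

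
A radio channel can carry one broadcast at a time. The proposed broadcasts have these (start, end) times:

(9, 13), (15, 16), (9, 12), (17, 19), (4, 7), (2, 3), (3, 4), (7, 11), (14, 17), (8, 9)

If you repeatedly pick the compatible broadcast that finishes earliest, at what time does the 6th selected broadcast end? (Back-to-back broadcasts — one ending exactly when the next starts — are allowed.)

Sorted by end: (2,3)  (3,4)  (4,7)  (8,9)  (7,11)  (9,12)  (9,13)  (15,16)  (14,17)  (17,19)
take (2,3); take (3,4); take (4,7); take (8,9); take (9,12); take (15,16); take (17,19).
Selected: (2,3) (3,4) (4,7) (8,9) (9,12) (15,16) (17,19)

16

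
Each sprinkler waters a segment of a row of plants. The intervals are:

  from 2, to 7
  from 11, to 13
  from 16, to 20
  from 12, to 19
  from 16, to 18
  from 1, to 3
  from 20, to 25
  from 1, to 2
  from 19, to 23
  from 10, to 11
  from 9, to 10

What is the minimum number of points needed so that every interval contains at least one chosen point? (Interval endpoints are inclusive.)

5

Process intervals by earliest right end; each time one isn't hit yet, stab at its right endpoint.
By right end: [1,2]  [1,3]  [2,7]  [9,10]  [10,11]  [11,13]  [16,18]  [12,19]  [16,20]  [19,23]  [20,25]
[1,2] uncovered → point at 2; [9,10] uncovered → point at 10; [11,13] uncovered → point at 13; [16,18] uncovered → point at 18; [19,23] uncovered → point at 23.
Points: 2, 10, 13, 18, 23 (5 total).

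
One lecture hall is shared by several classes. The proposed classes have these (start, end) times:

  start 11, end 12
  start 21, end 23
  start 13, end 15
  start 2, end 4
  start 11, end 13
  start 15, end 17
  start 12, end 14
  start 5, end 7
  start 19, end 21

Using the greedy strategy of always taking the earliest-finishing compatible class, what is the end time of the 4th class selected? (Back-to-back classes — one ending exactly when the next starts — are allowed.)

Order by finish time; keep every interval that doesn't clash with the previous kept one.
By end time: (2,4), (5,7), (11,12), (11,13), (12,14), (13,15), (15,17), (19,21), (21,23).
Pick (2,4); next start ≥ 4 → (5,7); next start ≥ 7 → (11,12); next start ≥ 12 → (12,14); next start ≥ 14 → (15,17); next start ≥ 17 → (19,21); next start ≥ 21 → (21,23).
Selected: (2,4) (5,7) (11,12) (12,14) (15,17) (19,21) (21,23)

14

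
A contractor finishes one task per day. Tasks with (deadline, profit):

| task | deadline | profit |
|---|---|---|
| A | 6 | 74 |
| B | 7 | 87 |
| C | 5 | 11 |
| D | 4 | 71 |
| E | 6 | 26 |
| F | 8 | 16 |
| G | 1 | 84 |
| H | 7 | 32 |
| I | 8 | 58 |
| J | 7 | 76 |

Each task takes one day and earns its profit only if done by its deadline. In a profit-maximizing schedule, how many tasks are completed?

8

Profit order: B=87 G=84 J=76 A=74 D=71 I=58 H=32 E=26 F=16 C=11
Assign: B→slot 7, G→slot 1, J→slot 6, A→slot 5, D→slot 4, I→slot 8, H→slot 3, E→slot 2, F skipped, C skipped.
Slots: [1:G] [2:E] [3:H] [4:D] [5:A] [6:J] [7:B] [8:I]
8 of 10 scheduled.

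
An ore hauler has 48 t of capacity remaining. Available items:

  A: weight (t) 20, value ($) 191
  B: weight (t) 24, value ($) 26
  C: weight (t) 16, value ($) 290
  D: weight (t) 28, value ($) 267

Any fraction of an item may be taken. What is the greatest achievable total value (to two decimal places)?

Sort by value per unit weight and fill in that order.
Order: C (290/16=18.12) > A (191/20=9.55) > D (267/28=9.54) > B (26/24=1.08)
Fill: take C (16 @ 290) → take A (20 @ 191) → take 12/28 of D → 114.43; 48/48 used.
Total value = 595.43

595.43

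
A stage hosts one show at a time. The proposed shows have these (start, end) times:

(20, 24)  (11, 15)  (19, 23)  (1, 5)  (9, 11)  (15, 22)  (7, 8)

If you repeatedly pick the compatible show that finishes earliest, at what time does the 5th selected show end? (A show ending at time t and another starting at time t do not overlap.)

Order by finish time; keep every interval that doesn't clash with the previous kept one.
Sorted by end: (1,5)  (7,8)  (9,11)  (11,15)  (15,22)  (19,23)  (20,24)
take (1,5); take (7,8); take (9,11); take (11,15); take (15,22).
Selected: (1,5) (7,8) (9,11) (11,15) (15,22)

22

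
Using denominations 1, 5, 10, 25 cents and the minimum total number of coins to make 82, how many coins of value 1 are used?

2

Greedy: take as many of the largest coin as possible, then repeat with the remainder.
82 − 3×25→7 − 1×5→2 − 2×1→0
Count of 1: 2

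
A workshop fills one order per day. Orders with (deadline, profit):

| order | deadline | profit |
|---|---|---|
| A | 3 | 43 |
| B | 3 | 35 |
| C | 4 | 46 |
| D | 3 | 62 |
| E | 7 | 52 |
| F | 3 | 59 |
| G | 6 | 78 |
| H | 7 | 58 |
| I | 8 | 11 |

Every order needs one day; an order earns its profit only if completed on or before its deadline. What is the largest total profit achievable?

409

By profit: G(d6,78), D(d3,62), F(d3,59), H(d7,58), E(d7,52), C(d4,46), A(d3,43), B(d3,35), I(d8,11)
G→slot 6; D→slot 3; F→slot 2; H→slot 7; E→slot 5; C→slot 4; A→slot 1; B skipped; I→slot 8.
Profit = 43 + 59 + 62 + 46 + 52 + 78 + 58 + 11 = 409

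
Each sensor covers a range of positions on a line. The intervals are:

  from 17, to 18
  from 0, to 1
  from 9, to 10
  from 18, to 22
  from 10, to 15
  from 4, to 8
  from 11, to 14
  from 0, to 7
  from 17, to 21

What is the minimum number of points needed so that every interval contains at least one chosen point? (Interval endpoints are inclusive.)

5

Sort by right endpoint; whenever an interval is uncovered, place a point at its right end.
Sorted: [0,1] [0,7] [4,8] [9,10] [11,14] [10,15] [17,18] [17,21] [18,22]
{[0,1],[0,7]} hit by 1; {[4,8]} hit by 8; {[9,10]} hit by 10; {[11,14],[10,15]} hit by 14; {[17,18],[17,21],[18,22]} hit by 18.
Points: 1, 8, 10, 14, 18 (5 total).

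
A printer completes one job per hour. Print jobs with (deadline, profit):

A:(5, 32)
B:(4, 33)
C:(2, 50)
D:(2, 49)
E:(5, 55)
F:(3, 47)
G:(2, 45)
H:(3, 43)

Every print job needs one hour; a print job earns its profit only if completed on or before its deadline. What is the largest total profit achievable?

234

Take jobs in profit order; each goes to the latest open slot no later than its deadline.
By profit: E(d5,55), C(d2,50), D(d2,49), F(d3,47), G(d2,45), H(d3,43), B(d4,33), A(d5,32)
E→slot 5; C→slot 2; D→slot 1; F→slot 3; G skipped; H skipped; B→slot 4; A skipped.
Profit = 49 + 50 + 47 + 33 + 55 = 234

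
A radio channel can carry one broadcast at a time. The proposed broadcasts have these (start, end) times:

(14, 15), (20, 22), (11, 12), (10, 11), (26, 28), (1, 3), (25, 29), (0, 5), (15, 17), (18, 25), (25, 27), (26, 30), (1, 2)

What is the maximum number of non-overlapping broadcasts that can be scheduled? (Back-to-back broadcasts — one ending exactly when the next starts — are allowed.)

By end time: (1,2), (1,3), (0,5), (10,11), (11,12), (14,15), (15,17), (20,22), (18,25), (25,27), (26,28), (25,29), (26,30).
Pick (1,2); next start ≥ 2 → (10,11); next start ≥ 11 → (11,12); next start ≥ 12 → (14,15); next start ≥ 15 → (15,17); next start ≥ 17 → (20,22); next start ≥ 22 → (25,27).
Selected 7 broadcasts.

7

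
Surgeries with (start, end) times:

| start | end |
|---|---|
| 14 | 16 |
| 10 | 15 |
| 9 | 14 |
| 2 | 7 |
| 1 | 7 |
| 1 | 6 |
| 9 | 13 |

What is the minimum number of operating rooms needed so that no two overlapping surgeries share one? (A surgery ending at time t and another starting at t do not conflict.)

3

The answer is the maximum number of intervals overlapping at any instant.
Events (time:±→running): 1:+→1 1:+→2 2:+→3 … peak 3.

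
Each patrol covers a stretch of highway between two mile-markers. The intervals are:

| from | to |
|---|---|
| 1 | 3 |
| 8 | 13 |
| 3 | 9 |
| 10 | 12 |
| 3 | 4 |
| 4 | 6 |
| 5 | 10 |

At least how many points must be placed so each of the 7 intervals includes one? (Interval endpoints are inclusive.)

3

Sort by right endpoint; whenever an interval is uncovered, place a point at its right end.
Sorted: [1,3] [3,4] [4,6] [3,9] [5,10] [10,12] [8,13]
{[1,3],[3,4]} hit by 3; {[4,6],[3,9],[5,10]} hit by 6; {[10,12],[8,13]} hit by 12.
Points: 3, 6, 12 (3 total).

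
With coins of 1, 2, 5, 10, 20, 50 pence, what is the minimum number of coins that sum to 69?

Use the largest denomination that fits, subtract, and repeat.
69 = 1×50 + 1×10 + 1×5 + 2×2
Total coins = 1 + 1 + 1 + 2 = 5

5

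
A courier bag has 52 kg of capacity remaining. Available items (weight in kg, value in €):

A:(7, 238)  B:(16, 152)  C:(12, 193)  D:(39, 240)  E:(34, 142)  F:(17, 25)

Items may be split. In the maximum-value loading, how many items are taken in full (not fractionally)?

3

Greedy by value/weight ratio, highest first.
Order: A (238/7=34.00) > C (193/12=16.08) > B (152/16=9.50) > D (240/39=6.15) > E (142/34=4.18) > F (25/17=1.47)
Fill: take A (7 @ 238) → take C (12 @ 193) → take B (16 @ 152) → take 17/39 of D → 104.62; 52/52 used.
3 item(s) taken whole; one partial (take 17/39 of D).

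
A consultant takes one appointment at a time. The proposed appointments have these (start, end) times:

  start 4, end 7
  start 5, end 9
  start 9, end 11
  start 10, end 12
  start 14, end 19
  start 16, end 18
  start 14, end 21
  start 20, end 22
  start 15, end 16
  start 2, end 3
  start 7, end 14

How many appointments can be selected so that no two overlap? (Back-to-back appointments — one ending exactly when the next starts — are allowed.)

Sorted by end: (2,3)  (4,7)  (5,9)  (9,11)  (10,12)  (7,14)  (15,16)  (16,18)  (14,19)  (14,21)  (20,22)
take (2,3); take (4,7); skip (5,9); take (9,11); take (15,16); take (16,18); skip (14,19); take (20,22).
Selected 6 appointments.

6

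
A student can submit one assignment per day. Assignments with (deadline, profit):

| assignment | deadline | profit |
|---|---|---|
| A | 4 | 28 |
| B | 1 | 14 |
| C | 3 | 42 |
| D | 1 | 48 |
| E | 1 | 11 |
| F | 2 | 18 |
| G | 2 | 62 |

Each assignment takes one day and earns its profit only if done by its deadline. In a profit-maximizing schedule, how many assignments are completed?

4

By profit: G(d2,62), D(d1,48), C(d3,42), A(d4,28), F(d2,18), B(d1,14), E(d1,11)
G→slot 2; D→slot 1; C→slot 3; A→slot 4; F skipped; B skipped; E skipped.
4 of 7 scheduled.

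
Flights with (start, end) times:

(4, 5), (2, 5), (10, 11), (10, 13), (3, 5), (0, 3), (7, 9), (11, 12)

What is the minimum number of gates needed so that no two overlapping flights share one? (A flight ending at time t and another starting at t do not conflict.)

3

starts: [0, 2, 3, 4, 7, 10, 10, 11]
ends:   [3, 5, 5, 5, 9, 11, 12, 13]
s0→1 s2→2 e3→1 s3→2 s4→3  — peak 3.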